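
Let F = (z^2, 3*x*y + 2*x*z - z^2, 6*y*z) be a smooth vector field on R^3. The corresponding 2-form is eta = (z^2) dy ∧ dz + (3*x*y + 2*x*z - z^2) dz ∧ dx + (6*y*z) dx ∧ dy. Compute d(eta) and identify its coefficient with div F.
d(eta) = (3*x + 6*y) dx ∧ dy ∧ dz; div F = 3*x + 6*y

For a 2-form in R^3 of the form above, applying d gives a 3-form with coefficient ∂P/∂x + ∂Q/∂y + ∂R/∂z:
  ∂P/∂x = 0
  ∂Q/∂y = 3*x
  ∂R/∂z = 6*y
Sum = 3*x + 6*y, which is exactly div F.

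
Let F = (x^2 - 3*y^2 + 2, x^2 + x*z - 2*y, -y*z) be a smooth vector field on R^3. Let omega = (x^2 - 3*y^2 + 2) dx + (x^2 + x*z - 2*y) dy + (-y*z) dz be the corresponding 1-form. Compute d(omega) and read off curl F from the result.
d(omega) = (-x - z) dy ∧ dz + (0) dz ∧ dx + (2*x + 6*y + z) dx ∧ dy; curl F = (-x - z, 0, 2*x + 6*y + z)

d omega = sum_{i<j} (∂f_j/∂x_i - ∂f_i/∂x_j) dx_i ∧ dx_j. Under the identification (dy ∧ dz, dz ∧ dx, dx ∧ dy) ↔ (e_x, e_y, e_z), the coefficients are exactly the components of curl F. Compute:
  ∂R/∂y - ∂Q/∂z = (-z) - (x) = -x - z
  ∂P/∂z - ∂R/∂x = (0) - (0) = 0
  ∂Q/∂x - ∂P/∂y = (2*x + z) - (-6*y) = 2*x + 6*y + z.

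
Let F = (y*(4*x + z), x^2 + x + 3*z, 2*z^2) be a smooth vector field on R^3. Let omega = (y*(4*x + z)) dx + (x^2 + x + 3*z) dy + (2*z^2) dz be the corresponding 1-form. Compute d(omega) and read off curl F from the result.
d(omega) = (-3) dy ∧ dz + (y) dz ∧ dx + (-2*x - z + 1) dx ∧ dy; curl F = (-3, y, -2*x - z + 1)

d omega = sum_{i<j} (∂f_j/∂x_i - ∂f_i/∂x_j) dx_i ∧ dx_j. Under the identification (dy ∧ dz, dz ∧ dx, dx ∧ dy) ↔ (e_x, e_y, e_z), the coefficients are exactly the components of curl F. Compute:
  ∂R/∂y - ∂Q/∂z = (0) - (3) = -3
  ∂P/∂z - ∂R/∂x = (y) - (0) = y
  ∂Q/∂x - ∂P/∂y = (2*x + 1) - (4*x + z) = -2*x - z + 1.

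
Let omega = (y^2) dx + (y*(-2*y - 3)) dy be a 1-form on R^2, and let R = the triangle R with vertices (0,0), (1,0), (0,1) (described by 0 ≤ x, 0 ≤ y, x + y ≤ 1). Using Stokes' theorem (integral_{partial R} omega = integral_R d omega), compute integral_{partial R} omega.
integral_(partial R) omega = -1/3

Stokes: integral_partial_R omega = integral_R d omega with d omega = (∂Q/∂x - ∂P/∂y) dx ∧ dy.
  ∂Q/∂x = 0
  ∂P/∂y = 2*y
  integrand = ∂Q/∂x - ∂P/∂y = -2*y.
Integrating over R: integral_0^1 integral_0^{1-x} (-2*y) dy dx = -1/3.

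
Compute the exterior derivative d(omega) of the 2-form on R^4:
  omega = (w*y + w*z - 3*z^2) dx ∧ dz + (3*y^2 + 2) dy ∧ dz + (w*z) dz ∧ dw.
d(omega) = (-w) dx ∧ dy ∧ dz + (y + z) dx ∧ dz ∧ dw

For a 2-form omega = sum_{i<j} g_{ij} dx_i ∧ dx_j, the exterior derivative is
  d(omega) = sum_{i<j} d(g_{ij}) ∧ dx_i ∧ dx_j = sum_{i<j, k} (∂g_{ij}/∂x_k) dx_k ∧ dx_i ∧ dx_j.
Expand each term, using dx_k ∧ dx_i ∧ dx_j = sgn(permutation) dx_{(a)} ∧ dx_{(b)} ∧ dx_{(c)} with (a < b < c) sorted:
  d(w*y + w*z - 3*z^2) includes (∂/∂y)(w*y + w*z - 3*z^2) dy = (w) dy, which multiplied by dx ∧ dz gives (-w) dx ∧ dy ∧ dz
  d(w*y + w*z - 3*z^2) includes (∂/∂w)(w*y + w*z - 3*z^2) dw = (y + z) dw, which multiplied by dx ∧ dz gives (y + z) dx ∧ dz ∧ dw
Collecting like 3-forms: d(omega) = (-w) dx ∧ dy ∧ dz + (y + z) dx ∧ dz ∧ dw.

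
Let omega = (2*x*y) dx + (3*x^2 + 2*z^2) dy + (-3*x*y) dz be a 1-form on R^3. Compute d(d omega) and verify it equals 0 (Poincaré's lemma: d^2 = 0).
d(d omega) = 0

Step 1: d omega = sum_{i<j} (∂f_j/∂x_i - ∂f_i/∂x_j) dx_i ∧ dx_j:
  coeff of dx ∧ dy: 4*x
  coeff of dx ∧ dz: -3*y
  coeff of dy ∧ dz: -3*x - 4*z
Step 2: Apply d again to each 2-form coefficient. The only possible 3-form in R^3 is dx ∧ dy ∧ dz, with coefficient
  ∂(coeff of dy∧dz)/∂x - ∂(coeff of dx∧dz)/∂y + ∂(coeff of dx∧dy)/∂z
  = ∂/∂x (-3*x - 4*z) - ∂/∂y (-3*y) + ∂/∂z (4*x).
Each of these terms simplifies to sums of mixed partials that cancel in pairs. The result is 0 (by equality of mixed partials for smooth functions — Schwarz / Clairaut).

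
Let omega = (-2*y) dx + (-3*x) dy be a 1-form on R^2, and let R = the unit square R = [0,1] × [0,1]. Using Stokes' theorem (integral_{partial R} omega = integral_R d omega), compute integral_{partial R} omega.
integral_(partial R) omega = -1

Stokes: integral_partial_R omega = integral_R d omega with d omega = (∂Q/∂x - ∂P/∂y) dx ∧ dy.
  ∂Q/∂x = -3
  ∂P/∂y = -2
  integrand = ∂Q/∂x - ∂P/∂y = -1.
Integrating over R: integral_0^1 integral_0^1 (-1) dx dy = -1.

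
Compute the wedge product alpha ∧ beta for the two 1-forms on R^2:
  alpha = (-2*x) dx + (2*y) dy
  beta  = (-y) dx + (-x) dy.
alpha ∧ beta = (2*x^2 + 2*y^2) dx ∧ dy

Distribute the wedge, using dx_i ∧ dx_j = -dx_j ∧ dx_i and dx_i ∧ dx_i = 0. For each pair (i, j) with i < j, the coefficient of dx_i ∧ dx_j in alpha ∧ beta is (alpha_i * beta_j - alpha_j * beta_i). Collecting: alpha ∧ beta = (2*x^2 + 2*y^2) dx ∧ dy.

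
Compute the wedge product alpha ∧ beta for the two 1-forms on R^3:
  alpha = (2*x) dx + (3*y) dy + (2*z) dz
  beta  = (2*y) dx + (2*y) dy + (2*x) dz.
alpha ∧ beta = (2*y*(2*x - 3*y)) dx ∧ dy + (4*x^2 - 4*y*z) dx ∧ dz + (2*y*(3*x - 2*z)) dy ∧ dz

Distribute the wedge, using dx_i ∧ dx_j = -dx_j ∧ dx_i and dx_i ∧ dx_i = 0. For each pair (i, j) with i < j, the coefficient of dx_i ∧ dx_j in alpha ∧ beta is (alpha_i * beta_j - alpha_j * beta_i). Collecting: alpha ∧ beta = (2*y*(2*x - 3*y)) dx ∧ dy + (4*x^2 - 4*y*z) dx ∧ dz + (2*y*(3*x - 2*z)) dy ∧ dz.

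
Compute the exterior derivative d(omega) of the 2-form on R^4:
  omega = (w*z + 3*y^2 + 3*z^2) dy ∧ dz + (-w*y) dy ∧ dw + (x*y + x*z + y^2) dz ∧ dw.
d(omega) = (x + 2*y + z) dy ∧ dz ∧ dw + (y + z) dx ∧ dz ∧ dw

For a 2-form omega = sum_{i<j} g_{ij} dx_i ∧ dx_j, the exterior derivative is
  d(omega) = sum_{i<j} d(g_{ij}) ∧ dx_i ∧ dx_j = sum_{i<j, k} (∂g_{ij}/∂x_k) dx_k ∧ dx_i ∧ dx_j.
Expand each term, using dx_k ∧ dx_i ∧ dx_j = sgn(permutation) dx_{(a)} ∧ dx_{(b)} ∧ dx_{(c)} with (a < b < c) sorted:
  d(w*z + 3*y^2 + 3*z^2) includes (∂/∂w)(w*z + 3*y^2 + 3*z^2) dw = (z) dw, which multiplied by dy ∧ dz gives (z) dy ∧ dz ∧ dw
  d(x*y + x*z + y^2) includes (∂/∂x)(x*y + x*z + y^2) dx = (y + z) dx, which multiplied by dz ∧ dw gives (y + z) dx ∧ dz ∧ dw
  d(x*y + x*z + y^2) includes (∂/∂y)(x*y + x*z + y^2) dy = (x + 2*y) dy, which multiplied by dz ∧ dw gives (x + 2*y) dy ∧ dz ∧ dw
Collecting like 3-forms: d(omega) = (x + 2*y + z) dy ∧ dz ∧ dw + (y + z) dx ∧ dz ∧ dw.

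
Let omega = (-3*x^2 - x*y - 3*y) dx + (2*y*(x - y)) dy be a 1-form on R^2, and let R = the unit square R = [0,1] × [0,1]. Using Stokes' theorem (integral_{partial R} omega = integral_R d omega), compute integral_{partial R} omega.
integral_(partial R) omega = 9/2

Stokes: integral_partial_R omega = integral_R d omega with d omega = (∂Q/∂x - ∂P/∂y) dx ∧ dy.
  ∂Q/∂x = 2*y
  ∂P/∂y = -x - 3
  integrand = ∂Q/∂x - ∂P/∂y = x + 2*y + 3.
Integrating over R: integral_0^1 integral_0^1 (x + 2*y + 3) dx dy = 9/2.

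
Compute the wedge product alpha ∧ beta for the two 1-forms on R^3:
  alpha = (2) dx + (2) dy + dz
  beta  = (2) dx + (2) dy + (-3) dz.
alpha ∧ beta = (-8) dx ∧ dz + (-8) dy ∧ dz

Distribute the wedge, using dx_i ∧ dx_j = -dx_j ∧ dx_i and dx_i ∧ dx_i = 0. For each pair (i, j) with i < j, the coefficient of dx_i ∧ dx_j in alpha ∧ beta is (alpha_i * beta_j - alpha_j * beta_i). Collecting: alpha ∧ beta = (-8) dx ∧ dz + (-8) dy ∧ dz.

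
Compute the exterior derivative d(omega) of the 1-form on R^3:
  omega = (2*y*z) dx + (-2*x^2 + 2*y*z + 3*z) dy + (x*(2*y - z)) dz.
d(omega) = (-4*x - 2*z) dx ∧ dy + (-z) dx ∧ dz + (2*x - 2*y - 3) dy ∧ dz

For a 1-form omega = sum_i f_i dx_i, the exterior derivative is
  d(omega) = sum_{i < j} (∂f_j/∂x_i - ∂f_i/∂x_j) dx_i ∧ dx_j.
  coefficient of dx ∧ dy: ∂f_2/∂x - ∂f_1/∂y = ∂(-2*x^2 + 2*y*z + 3*z)/∂x - ∂(2*y*z)/∂y = -4*x - 2*z
  coefficient of dx ∧ dz: ∂f_3/∂x - ∂f_1/∂z = ∂(x*(2*y - z))/∂x - ∂(2*y*z)/∂z = -z
  coefficient of dy ∧ dz: ∂f_3/∂y - ∂f_2/∂z = ∂(x*(2*y - z))/∂y - ∂(-2*x^2 + 2*y*z + 3*z)/∂z = 2*x - 2*y - 3
Assembling: d(omega) = (-4*x - 2*z) dx ∧ dy + (-z) dx ∧ dz + (2*x - 2*y - 3) dy ∧ dz.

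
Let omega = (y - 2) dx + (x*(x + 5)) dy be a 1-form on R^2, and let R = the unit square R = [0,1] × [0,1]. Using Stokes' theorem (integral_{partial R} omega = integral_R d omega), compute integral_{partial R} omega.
integral_(partial R) omega = 5

Stokes: integral_partial_R omega = integral_R d omega with d omega = (∂Q/∂x - ∂P/∂y) dx ∧ dy.
  ∂Q/∂x = 2*x + 5
  ∂P/∂y = 1
  integrand = ∂Q/∂x - ∂P/∂y = 2*x + 4.
Integrating over R: integral_0^1 integral_0^1 (2*x + 4) dx dy = 5.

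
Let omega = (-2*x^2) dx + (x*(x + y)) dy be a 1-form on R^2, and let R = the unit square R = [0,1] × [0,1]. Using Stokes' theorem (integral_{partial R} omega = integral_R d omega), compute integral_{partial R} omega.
integral_(partial R) omega = 3/2

Stokes: integral_partial_R omega = integral_R d omega with d omega = (∂Q/∂x - ∂P/∂y) dx ∧ dy.
  ∂Q/∂x = 2*x + y
  ∂P/∂y = 0
  integrand = ∂Q/∂x - ∂P/∂y = 2*x + y.
Integrating over R: integral_0^1 integral_0^1 (2*x + y) dx dy = 3/2.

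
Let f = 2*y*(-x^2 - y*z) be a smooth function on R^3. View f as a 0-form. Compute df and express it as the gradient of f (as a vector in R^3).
df = (-4*x*y) dx + (-2*x^2 - 4*y*z) dy + (-2*y^2) dz; grad f = (-4*x*y, -2*x^2 - 4*y*z, -2*y^2)

For a 0-form f, d f = (∂f/∂x) dx + (∂f/∂y) dy + (∂f/∂z) dz. The components of the vector representation are exactly the entries of grad f in Cartesian coordinates:
  ∂f/∂x = -4*x*y
  ∂f/∂y = -2*x^2 - 4*y*z
  ∂f/∂z = -2*y^2.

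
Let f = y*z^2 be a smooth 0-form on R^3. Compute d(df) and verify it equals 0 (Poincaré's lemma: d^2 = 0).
d(df) = 0

Step 1: df = sum_i (∂f/∂x_i) dx_i = (0) dx + (z^2) dy + (2*y*z) dz.
Step 2: Apply d again. Using the 1-form formula, the coefficient of dx ∧ dy in d(df) is ∂^2 f/∂x ∂y - ∂^2 f/∂y ∂x = (0) - (0) = 0 (equality of mixed partials for smooth f).
Similarly for dx ∧ dz and dy ∧ dz — all coefficients vanish. So d(df) = 0.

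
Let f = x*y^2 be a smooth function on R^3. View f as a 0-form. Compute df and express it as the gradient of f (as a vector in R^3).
df = (y^2) dx + (2*x*y) dy + (0) dz; grad f = (y^2, 2*x*y, 0)

For a 0-form f, d f = (∂f/∂x) dx + (∂f/∂y) dy + (∂f/∂z) dz. The components of the vector representation are exactly the entries of grad f in Cartesian coordinates:
  ∂f/∂x = y^2
  ∂f/∂y = 2*x*y
  ∂f/∂z = 0.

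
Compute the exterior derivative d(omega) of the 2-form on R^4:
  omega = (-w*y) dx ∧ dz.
d(omega) = (w) dx ∧ dy ∧ dz + (-y) dx ∧ dz ∧ dw

For a 2-form omega = sum_{i<j} g_{ij} dx_i ∧ dx_j, the exterior derivative is
  d(omega) = sum_{i<j} d(g_{ij}) ∧ dx_i ∧ dx_j = sum_{i<j, k} (∂g_{ij}/∂x_k) dx_k ∧ dx_i ∧ dx_j.
Expand each term, using dx_k ∧ dx_i ∧ dx_j = sgn(permutation) dx_{(a)} ∧ dx_{(b)} ∧ dx_{(c)} with (a < b < c) sorted:
  d(-w*y) includes (∂/∂y)(-w*y) dy = (-w) dy, which multiplied by dx ∧ dz gives (w) dx ∧ dy ∧ dz
  d(-w*y) includes (∂/∂w)(-w*y) dw = (-y) dw, which multiplied by dx ∧ dz gives (-y) dx ∧ dz ∧ dw
Collecting like 3-forms: d(omega) = (w) dx ∧ dy ∧ dz + (-y) dx ∧ dz ∧ dw.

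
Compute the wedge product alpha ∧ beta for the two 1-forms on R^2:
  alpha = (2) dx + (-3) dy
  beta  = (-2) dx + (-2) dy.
alpha ∧ beta = (-10) dx ∧ dy

Distribute the wedge, using dx_i ∧ dx_j = -dx_j ∧ dx_i and dx_i ∧ dx_i = 0. For each pair (i, j) with i < j, the coefficient of dx_i ∧ dx_j in alpha ∧ beta is (alpha_i * beta_j - alpha_j * beta_i). Collecting: alpha ∧ beta = (-10) dx ∧ dy.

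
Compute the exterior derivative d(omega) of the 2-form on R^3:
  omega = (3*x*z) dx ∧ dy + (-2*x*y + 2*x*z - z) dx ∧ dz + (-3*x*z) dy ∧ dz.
d(omega) = (5*x - 3*z) dx ∧ dy ∧ dz

For a 2-form omega = sum_{i<j} g_{ij} dx_i ∧ dx_j, the exterior derivative is
  d(omega) = sum_{i<j} d(g_{ij}) ∧ dx_i ∧ dx_j = sum_{i<j, k} (∂g_{ij}/∂x_k) dx_k ∧ dx_i ∧ dx_j.
Expand each term, using dx_k ∧ dx_i ∧ dx_j = sgn(permutation) dx_{(a)} ∧ dx_{(b)} ∧ dx_{(c)} with (a < b < c) sorted:
  d(3*x*z) includes (∂/∂z)(3*x*z) dz = (3*x) dz, which multiplied by dx ∧ dy gives (3*x) dx ∧ dy ∧ dz
  d(-2*x*y + 2*x*z - z) includes (∂/∂y)(-2*x*y + 2*x*z - z) dy = (-2*x) dy, which multiplied by dx ∧ dz gives (2*x) dx ∧ dy ∧ dz
  d(-3*x*z) includes (∂/∂x)(-3*x*z) dx = (-3*z) dx, which multiplied by dy ∧ dz gives (-3*z) dx ∧ dy ∧ dz
Collecting like 3-forms: d(omega) = (5*x - 3*z) dx ∧ dy ∧ dz.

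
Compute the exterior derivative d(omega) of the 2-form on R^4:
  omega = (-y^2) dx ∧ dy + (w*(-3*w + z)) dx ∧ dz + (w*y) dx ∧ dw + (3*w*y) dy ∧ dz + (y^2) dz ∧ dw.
d(omega) = (-6*w + z) dx ∧ dz ∧ dw + (-w) dx ∧ dy ∧ dw + (5*y) dy ∧ dz ∧ dw

For a 2-form omega = sum_{i<j} g_{ij} dx_i ∧ dx_j, the exterior derivative is
  d(omega) = sum_{i<j} d(g_{ij}) ∧ dx_i ∧ dx_j = sum_{i<j, k} (∂g_{ij}/∂x_k) dx_k ∧ dx_i ∧ dx_j.
Expand each term, using dx_k ∧ dx_i ∧ dx_j = sgn(permutation) dx_{(a)} ∧ dx_{(b)} ∧ dx_{(c)} with (a < b < c) sorted:
  d(w*(-3*w + z)) includes (∂/∂w)(w*(-3*w + z)) dw = (-6*w + z) dw, which multiplied by dx ∧ dz gives (-6*w + z) dx ∧ dz ∧ dw
  d(w*y) includes (∂/∂y)(w*y) dy = (w) dy, which multiplied by dx ∧ dw gives (-w) dx ∧ dy ∧ dw
  d(3*w*y) includes (∂/∂w)(3*w*y) dw = (3*y) dw, which multiplied by dy ∧ dz gives (3*y) dy ∧ dz ∧ dw
  d(y^2) includes (∂/∂y)(y^2) dy = (2*y) dy, which multiplied by dz ∧ dw gives (2*y) dy ∧ dz ∧ dw
Collecting like 3-forms: d(omega) = (-6*w + z) dx ∧ dz ∧ dw + (-w) dx ∧ dy ∧ dw + (5*y) dy ∧ dz ∧ dw.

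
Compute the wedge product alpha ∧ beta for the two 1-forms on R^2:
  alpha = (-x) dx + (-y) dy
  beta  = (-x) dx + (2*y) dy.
alpha ∧ beta = (-3*x*y) dx ∧ dy

Distribute the wedge, using dx_i ∧ dx_j = -dx_j ∧ dx_i and dx_i ∧ dx_i = 0. For each pair (i, j) with i < j, the coefficient of dx_i ∧ dx_j in alpha ∧ beta is (alpha_i * beta_j - alpha_j * beta_i). Collecting: alpha ∧ beta = (-3*x*y) dx ∧ dy.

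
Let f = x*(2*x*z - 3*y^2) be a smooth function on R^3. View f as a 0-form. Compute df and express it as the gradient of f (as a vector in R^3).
df = (4*x*z - 3*y^2) dx + (-6*x*y) dy + (2*x^2) dz; grad f = (4*x*z - 3*y^2, -6*x*y, 2*x^2)

For a 0-form f, d f = (∂f/∂x) dx + (∂f/∂y) dy + (∂f/∂z) dz. The components of the vector representation are exactly the entries of grad f in Cartesian coordinates:
  ∂f/∂x = 4*x*z - 3*y^2
  ∂f/∂y = -6*x*y
  ∂f/∂z = 2*x^2.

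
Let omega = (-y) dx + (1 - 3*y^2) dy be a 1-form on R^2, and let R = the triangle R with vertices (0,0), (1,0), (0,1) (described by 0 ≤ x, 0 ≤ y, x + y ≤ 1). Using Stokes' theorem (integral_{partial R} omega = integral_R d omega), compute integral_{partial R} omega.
integral_(partial R) omega = 1/2

Stokes: integral_partial_R omega = integral_R d omega with d omega = (∂Q/∂x - ∂P/∂y) dx ∧ dy.
  ∂Q/∂x = 0
  ∂P/∂y = -1
  integrand = ∂Q/∂x - ∂P/∂y = 1.
Integrating over R: integral_0^1 integral_0^{1-x} (1) dy dx = 1/2.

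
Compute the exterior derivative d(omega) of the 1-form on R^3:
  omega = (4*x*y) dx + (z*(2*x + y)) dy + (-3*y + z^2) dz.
d(omega) = (-4*x + 2*z) dx ∧ dy + (-2*x - y - 3) dy ∧ dz

For a 1-form omega = sum_i f_i dx_i, the exterior derivative is
  d(omega) = sum_{i < j} (∂f_j/∂x_i - ∂f_i/∂x_j) dx_i ∧ dx_j.
  coefficient of dx ∧ dy: ∂f_2/∂x - ∂f_1/∂y = ∂(z*(2*x + y))/∂x - ∂(4*x*y)/∂y = -4*x + 2*z
  coefficient of dy ∧ dz: ∂f_3/∂y - ∂f_2/∂z = ∂(-3*y + z^2)/∂y - ∂(z*(2*x + y))/∂z = -2*x - y - 3
Assembling: d(omega) = (-4*x + 2*z) dx ∧ dy + (-2*x - y - 3) dy ∧ dz.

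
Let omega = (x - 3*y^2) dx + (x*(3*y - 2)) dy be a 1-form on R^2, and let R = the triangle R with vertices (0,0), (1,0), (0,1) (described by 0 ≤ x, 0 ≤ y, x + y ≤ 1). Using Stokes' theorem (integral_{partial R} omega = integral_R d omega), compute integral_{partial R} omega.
integral_(partial R) omega = 1/2

Stokes: integral_partial_R omega = integral_R d omega with d omega = (∂Q/∂x - ∂P/∂y) dx ∧ dy.
  ∂Q/∂x = 3*y - 2
  ∂P/∂y = -6*y
  integrand = ∂Q/∂x - ∂P/∂y = 9*y - 2.
Integrating over R: integral_0^1 integral_0^{1-x} (9*y - 2) dy dx = 1/2.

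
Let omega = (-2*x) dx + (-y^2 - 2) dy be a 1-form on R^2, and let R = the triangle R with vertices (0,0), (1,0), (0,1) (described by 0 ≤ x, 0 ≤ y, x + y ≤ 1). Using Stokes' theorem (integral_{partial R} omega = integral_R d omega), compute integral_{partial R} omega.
integral_(partial R) omega = 0

Stokes: integral_partial_R omega = integral_R d omega with d omega = (∂Q/∂x - ∂P/∂y) dx ∧ dy.
  ∂Q/∂x = 0
  ∂P/∂y = 0
  integrand = ∂Q/∂x - ∂P/∂y = 0.
Integrating over R: integral_0^1 integral_0^{1-x} (0) dy dx = 0.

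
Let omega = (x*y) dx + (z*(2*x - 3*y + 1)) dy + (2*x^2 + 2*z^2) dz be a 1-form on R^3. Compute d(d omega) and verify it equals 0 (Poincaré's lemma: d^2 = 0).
d(d omega) = 0

Step 1: d omega = sum_{i<j} (∂f_j/∂x_i - ∂f_i/∂x_j) dx_i ∧ dx_j:
  coeff of dx ∧ dy: -x + 2*z
  coeff of dx ∧ dz: 4*x
  coeff of dy ∧ dz: -2*x + 3*y - 1
Step 2: Apply d again to each 2-form coefficient. The only possible 3-form in R^3 is dx ∧ dy ∧ dz, with coefficient
  ∂(coeff of dy∧dz)/∂x - ∂(coeff of dx∧dz)/∂y + ∂(coeff of dx∧dy)/∂z
  = ∂/∂x (-2*x + 3*y - 1) - ∂/∂y (4*x) + ∂/∂z (-x + 2*z).
Each of these terms simplifies to sums of mixed partials that cancel in pairs. The result is 0 (by equality of mixed partials for smooth functions — Schwarz / Clairaut).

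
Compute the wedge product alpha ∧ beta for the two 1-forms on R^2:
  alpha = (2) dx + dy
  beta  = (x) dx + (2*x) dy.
alpha ∧ beta = (3*x) dx ∧ dy

Distribute the wedge, using dx_i ∧ dx_j = -dx_j ∧ dx_i and dx_i ∧ dx_i = 0. For each pair (i, j) with i < j, the coefficient of dx_i ∧ dx_j in alpha ∧ beta is (alpha_i * beta_j - alpha_j * beta_i). Collecting: alpha ∧ beta = (3*x) dx ∧ dy.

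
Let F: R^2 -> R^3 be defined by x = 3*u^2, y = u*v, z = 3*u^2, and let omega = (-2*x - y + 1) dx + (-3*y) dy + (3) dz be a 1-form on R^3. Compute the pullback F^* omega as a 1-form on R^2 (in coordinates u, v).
F^* omega = (3*u*(-12*u^2 - 2*u*v - v^2 + 8)) du + (-3*u^2*v) dv

Using F^*(f dg) = (f ∘ F) d(g ∘ F), substitute each coordinate x_i by F_i(u, v) in f_i, and replace dx_i by d F_i = (∂F_i/∂u) du + (∂F_i/∂v) dv.
  For the x component: f_1(F) = -6*u^2 - u*v + 1; d F_1 = (6*u) du + (0) dv
  For the y component: f_2(F) = -3*u*v; d F_2 = (v) du + (u) dv
  For the z component: f_3(F) = 3; d F_3 = (6*u) du + (0) dv
Combining and collecting du, dv coefficients:
  coeff of du: 3*u*(-12*u^2 - 2*u*v - v^2 + 8)
  coeff of dv: -3*u^2*v
F^* omega = (3*u*(-12*u^2 - 2*u*v - v^2 + 8)) du + (-3*u^2*v) dv.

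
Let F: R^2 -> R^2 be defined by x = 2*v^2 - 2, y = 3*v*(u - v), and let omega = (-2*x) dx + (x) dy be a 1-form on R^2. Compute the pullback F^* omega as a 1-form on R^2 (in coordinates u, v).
F^* omega = (6*v*(v^2 - 1)) du + (6*u*v^2 - 6*u - 28*v^3 + 28*v) dv

Using F^*(f dg) = (f ∘ F) d(g ∘ F), substitute each coordinate x_i by F_i(u, v) in f_i, and replace dx_i by d F_i = (∂F_i/∂u) du + (∂F_i/∂v) dv.
  For the x component: f_1(F) = 4 - 4*v^2; d F_1 = (0) du + (4*v) dv
  For the y component: f_2(F) = 2*v^2 - 2; d F_2 = (3*v) du + (3*u - 6*v) dv
Combining and collecting du, dv coefficients:
  coeff of du: 6*v*(v^2 - 1)
  coeff of dv: 6*u*v^2 - 6*u - 28*v^3 + 28*v
F^* omega = (6*v*(v^2 - 1)) du + (6*u*v^2 - 6*u - 28*v^3 + 28*v) dv.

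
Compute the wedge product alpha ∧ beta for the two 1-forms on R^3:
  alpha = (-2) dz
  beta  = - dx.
alpha ∧ beta = (-2) dx ∧ dz

Distribute the wedge, using dx_i ∧ dx_j = -dx_j ∧ dx_i and dx_i ∧ dx_i = 0. For each pair (i, j) with i < j, the coefficient of dx_i ∧ dx_j in alpha ∧ beta is (alpha_i * beta_j - alpha_j * beta_i). Collecting: alpha ∧ beta = (-2) dx ∧ dz.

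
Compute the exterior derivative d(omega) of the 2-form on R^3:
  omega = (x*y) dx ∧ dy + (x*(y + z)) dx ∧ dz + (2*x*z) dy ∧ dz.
d(omega) = (-x + 2*z) dx ∧ dy ∧ dz

For a 2-form omega = sum_{i<j} g_{ij} dx_i ∧ dx_j, the exterior derivative is
  d(omega) = sum_{i<j} d(g_{ij}) ∧ dx_i ∧ dx_j = sum_{i<j, k} (∂g_{ij}/∂x_k) dx_k ∧ dx_i ∧ dx_j.
Expand each term, using dx_k ∧ dx_i ∧ dx_j = sgn(permutation) dx_{(a)} ∧ dx_{(b)} ∧ dx_{(c)} with (a < b < c) sorted:
  d(x*(y + z)) includes (∂/∂y)(x*(y + z)) dy = (x) dy, which multiplied by dx ∧ dz gives (-x) dx ∧ dy ∧ dz
  d(2*x*z) includes (∂/∂x)(2*x*z) dx = (2*z) dx, which multiplied by dy ∧ dz gives (2*z) dx ∧ dy ∧ dz
Collecting like 3-forms: d(omega) = (-x + 2*z) dx ∧ dy ∧ dz.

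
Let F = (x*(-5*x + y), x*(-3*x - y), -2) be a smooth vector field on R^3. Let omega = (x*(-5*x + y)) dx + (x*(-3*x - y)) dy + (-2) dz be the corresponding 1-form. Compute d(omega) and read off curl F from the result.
d(omega) = (0) dy ∧ dz + (0) dz ∧ dx + (-7*x - y) dx ∧ dy; curl F = (0, 0, -7*x - y)

d omega = sum_{i<j} (∂f_j/∂x_i - ∂f_i/∂x_j) dx_i ∧ dx_j. Under the identification (dy ∧ dz, dz ∧ dx, dx ∧ dy) ↔ (e_x, e_y, e_z), the coefficients are exactly the components of curl F. Compute:
  ∂R/∂y - ∂Q/∂z = (0) - (0) = 0
  ∂P/∂z - ∂R/∂x = (0) - (0) = 0
  ∂Q/∂x - ∂P/∂y = (-6*x - y) - (x) = -7*x - y.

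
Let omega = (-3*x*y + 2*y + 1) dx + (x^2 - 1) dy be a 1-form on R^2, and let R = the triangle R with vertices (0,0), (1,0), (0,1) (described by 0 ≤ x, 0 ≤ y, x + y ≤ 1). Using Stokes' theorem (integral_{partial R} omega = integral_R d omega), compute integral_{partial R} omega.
integral_(partial R) omega = -1/6

Stokes: integral_partial_R omega = integral_R d omega with d omega = (∂Q/∂x - ∂P/∂y) dx ∧ dy.
  ∂Q/∂x = 2*x
  ∂P/∂y = 2 - 3*x
  integrand = ∂Q/∂x - ∂P/∂y = 5*x - 2.
Integrating over R: integral_0^1 integral_0^{1-x} (5*x - 2) dy dx = -1/6.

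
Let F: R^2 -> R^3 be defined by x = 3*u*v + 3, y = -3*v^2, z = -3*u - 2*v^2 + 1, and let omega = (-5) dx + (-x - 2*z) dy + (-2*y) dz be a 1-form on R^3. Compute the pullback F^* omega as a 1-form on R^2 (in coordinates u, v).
F^* omega = (3*v*(-6*v - 5)) du + (18*u*v^2 - 36*u*v - 15*u - 48*v^3 + 30*v) dv

Using F^*(f dg) = (f ∘ F) d(g ∘ F), substitute each coordinate x_i by F_i(u, v) in f_i, and replace dx_i by d F_i = (∂F_i/∂u) du + (∂F_i/∂v) dv.
  For the x component: f_1(F) = -5; d F_1 = (3*v) du + (3*u) dv
  For the y component: f_2(F) = -3*u*v + 6*u + 4*v^2 - 5; d F_2 = (0) du + (-6*v) dv
  For the z component: f_3(F) = 6*v^2; d F_3 = (-3) du + (-4*v) dv
Combining and collecting du, dv coefficients:
  coeff of du: 3*v*(-6*v - 5)
  coeff of dv: 18*u*v^2 - 36*u*v - 15*u - 48*v^3 + 30*v
F^* omega = (3*v*(-6*v - 5)) du + (18*u*v^2 - 36*u*v - 15*u - 48*v^3 + 30*v) dv.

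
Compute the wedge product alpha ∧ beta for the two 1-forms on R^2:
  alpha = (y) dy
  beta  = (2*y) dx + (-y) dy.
alpha ∧ beta = (-2*y^2) dx ∧ dy

Distribute the wedge, using dx_i ∧ dx_j = -dx_j ∧ dx_i and dx_i ∧ dx_i = 0. For each pair (i, j) with i < j, the coefficient of dx_i ∧ dx_j in alpha ∧ beta is (alpha_i * beta_j - alpha_j * beta_i). Collecting: alpha ∧ beta = (-2*y^2) dx ∧ dy.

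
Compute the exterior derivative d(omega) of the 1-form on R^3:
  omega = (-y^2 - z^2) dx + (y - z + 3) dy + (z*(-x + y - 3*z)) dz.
d(omega) = (2*y) dx ∧ dy + (z) dx ∧ dz + (z + 1) dy ∧ dz

For a 1-form omega = sum_i f_i dx_i, the exterior derivative is
  d(omega) = sum_{i < j} (∂f_j/∂x_i - ∂f_i/∂x_j) dx_i ∧ dx_j.
  coefficient of dx ∧ dy: ∂f_2/∂x - ∂f_1/∂y = ∂(y - z + 3)/∂x - ∂(-y^2 - z^2)/∂y = 2*y
  coefficient of dx ∧ dz: ∂f_3/∂x - ∂f_1/∂z = ∂(z*(-x + y - 3*z))/∂x - ∂(-y^2 - z^2)/∂z = z
  coefficient of dy ∧ dz: ∂f_3/∂y - ∂f_2/∂z = ∂(z*(-x + y - 3*z))/∂y - ∂(y - z + 3)/∂z = z + 1
Assembling: d(omega) = (2*y) dx ∧ dy + (z) dx ∧ dz + (z + 1) dy ∧ dz.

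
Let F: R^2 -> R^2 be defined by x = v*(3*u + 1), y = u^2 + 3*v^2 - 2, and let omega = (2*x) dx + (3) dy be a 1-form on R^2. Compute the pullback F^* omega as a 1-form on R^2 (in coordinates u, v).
F^* omega = (18*u*v^2 + 6*u + 6*v^2) du + (2*v*(9*u^2 + 6*u + 10)) dv

Using F^*(f dg) = (f ∘ F) d(g ∘ F), substitute each coordinate x_i by F_i(u, v) in f_i, and replace dx_i by d F_i = (∂F_i/∂u) du + (∂F_i/∂v) dv.
  For the x component: f_1(F) = 2*v*(3*u + 1); d F_1 = (3*v) du + (3*u + 1) dv
  For the y component: f_2(F) = 3; d F_2 = (2*u) du + (6*v) dv
Combining and collecting du, dv coefficients:
  coeff of du: 18*u*v^2 + 6*u + 6*v^2
  coeff of dv: 2*v*(9*u^2 + 6*u + 10)
F^* omega = (18*u*v^2 + 6*u + 6*v^2) du + (2*v*(9*u^2 + 6*u + 10)) dv.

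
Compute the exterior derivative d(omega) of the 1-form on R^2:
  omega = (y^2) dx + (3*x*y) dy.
d(omega) = (y) dx ∧ dy

For a 1-form omega = sum_i f_i dx_i, the exterior derivative is
  d(omega) = sum_{i < j} (∂f_j/∂x_i - ∂f_i/∂x_j) dx_i ∧ dx_j.
  coefficient of dx ∧ dy: ∂f_2/∂x - ∂f_1/∂y = ∂(3*x*y)/∂x - ∂(y^2)/∂y = y
Assembling: d(omega) = (y) dx ∧ dy.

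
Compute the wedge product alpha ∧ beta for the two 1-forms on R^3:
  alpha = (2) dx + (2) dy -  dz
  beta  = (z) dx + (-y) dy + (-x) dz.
alpha ∧ beta = (-2*y - 2*z) dx ∧ dy + (-2*x + z) dx ∧ dz + (-2*x - y) dy ∧ dz

Distribute the wedge, using dx_i ∧ dx_j = -dx_j ∧ dx_i and dx_i ∧ dx_i = 0. For each pair (i, j) with i < j, the coefficient of dx_i ∧ dx_j in alpha ∧ beta is (alpha_i * beta_j - alpha_j * beta_i). Collecting: alpha ∧ beta = (-2*y - 2*z) dx ∧ dy + (-2*x + z) dx ∧ dz + (-2*x - y) dy ∧ dz.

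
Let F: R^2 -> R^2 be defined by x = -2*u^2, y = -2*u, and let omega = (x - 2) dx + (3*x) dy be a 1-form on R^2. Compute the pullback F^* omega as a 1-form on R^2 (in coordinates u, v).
F^* omega = (4*u*(2*u^2 + 3*u + 2)) du

Using F^*(f dg) = (f ∘ F) d(g ∘ F), substitute each coordinate x_i by F_i(u, v) in f_i, and replace dx_i by d F_i = (∂F_i/∂u) du + (∂F_i/∂v) dv.
  For the x component: f_1(F) = -2*u^2 - 2; d F_1 = (-4*u) du + (0) dv
  For the y component: f_2(F) = -6*u^2; d F_2 = (-2) du + (0) dv
Combining and collecting du, dv coefficients:
  coeff of du: 4*u*(2*u^2 + 3*u + 2)
  coeff of dv: 0
F^* omega = (4*u*(2*u^2 + 3*u + 2)) du.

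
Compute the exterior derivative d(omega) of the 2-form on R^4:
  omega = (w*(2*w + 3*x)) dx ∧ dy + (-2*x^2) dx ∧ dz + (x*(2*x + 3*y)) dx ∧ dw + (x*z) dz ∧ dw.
d(omega) = (4*w) dx ∧ dy ∧ dw + (z) dx ∧ dz ∧ dw

For a 2-form omega = sum_{i<j} g_{ij} dx_i ∧ dx_j, the exterior derivative is
  d(omega) = sum_{i<j} d(g_{ij}) ∧ dx_i ∧ dx_j = sum_{i<j, k} (∂g_{ij}/∂x_k) dx_k ∧ dx_i ∧ dx_j.
Expand each term, using dx_k ∧ dx_i ∧ dx_j = sgn(permutation) dx_{(a)} ∧ dx_{(b)} ∧ dx_{(c)} with (a < b < c) sorted:
  d(w*(2*w + 3*x)) includes (∂/∂w)(w*(2*w + 3*x)) dw = (4*w + 3*x) dw, which multiplied by dx ∧ dy gives (4*w + 3*x) dx ∧ dy ∧ dw
  d(x*(2*x + 3*y)) includes (∂/∂y)(x*(2*x + 3*y)) dy = (3*x) dy, which multiplied by dx ∧ dw gives (-3*x) dx ∧ dy ∧ dw
  d(x*z) includes (∂/∂x)(x*z) dx = (z) dx, which multiplied by dz ∧ dw gives (z) dx ∧ dz ∧ dw
Collecting like 3-forms: d(omega) = (4*w) dx ∧ dy ∧ dw + (z) dx ∧ dz ∧ dw.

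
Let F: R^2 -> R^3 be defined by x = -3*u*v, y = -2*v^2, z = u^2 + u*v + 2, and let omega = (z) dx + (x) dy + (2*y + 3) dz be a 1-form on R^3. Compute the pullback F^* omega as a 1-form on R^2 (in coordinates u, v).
F^* omega = (-3*u^2*v - 11*u*v^2 + 6*u - 4*v^3 - 3*v) du + (u*(-3*u^2 - 3*u*v + 8*v^2 - 3)) dv

Using F^*(f dg) = (f ∘ F) d(g ∘ F), substitute each coordinate x_i by F_i(u, v) in f_i, and replace dx_i by d F_i = (∂F_i/∂u) du + (∂F_i/∂v) dv.
  For the x component: f_1(F) = u^2 + u*v + 2; d F_1 = (-3*v) du + (-3*u) dv
  For the y component: f_2(F) = -3*u*v; d F_2 = (0) du + (-4*v) dv
  For the z component: f_3(F) = 3 - 4*v^2; d F_3 = (2*u + v) du + (u) dv
Combining and collecting du, dv coefficients:
  coeff of du: -3*u^2*v - 11*u*v^2 + 6*u - 4*v^3 - 3*v
  coeff of dv: u*(-3*u^2 - 3*u*v + 8*v^2 - 3)
F^* omega = (-3*u^2*v - 11*u*v^2 + 6*u - 4*v^3 - 3*v) du + (u*(-3*u^2 - 3*u*v + 8*v^2 - 3)) dv.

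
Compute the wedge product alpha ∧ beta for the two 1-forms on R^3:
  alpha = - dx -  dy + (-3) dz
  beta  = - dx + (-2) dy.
alpha ∧ beta = (1) dx ∧ dy + (-3) dx ∧ dz + (-6) dy ∧ dz

Distribute the wedge, using dx_i ∧ dx_j = -dx_j ∧ dx_i and dx_i ∧ dx_i = 0. For each pair (i, j) with i < j, the coefficient of dx_i ∧ dx_j in alpha ∧ beta is (alpha_i * beta_j - alpha_j * beta_i). Collecting: alpha ∧ beta = (1) dx ∧ dy + (-3) dx ∧ dz + (-6) dy ∧ dz.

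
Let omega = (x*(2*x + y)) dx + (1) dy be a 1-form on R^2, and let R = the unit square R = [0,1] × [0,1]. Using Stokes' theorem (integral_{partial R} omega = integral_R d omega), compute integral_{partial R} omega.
integral_(partial R) omega = -1/2

Stokes: integral_partial_R omega = integral_R d omega with d omega = (∂Q/∂x - ∂P/∂y) dx ∧ dy.
  ∂Q/∂x = 0
  ∂P/∂y = x
  integrand = ∂Q/∂x - ∂P/∂y = -x.
Integrating over R: integral_0^1 integral_0^1 (-x) dx dy = -1/2.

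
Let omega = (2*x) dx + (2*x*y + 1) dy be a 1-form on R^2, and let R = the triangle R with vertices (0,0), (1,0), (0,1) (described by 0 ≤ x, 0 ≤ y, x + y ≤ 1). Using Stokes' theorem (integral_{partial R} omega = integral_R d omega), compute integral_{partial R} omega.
integral_(partial R) omega = 1/3

Stokes: integral_partial_R omega = integral_R d omega with d omega = (∂Q/∂x - ∂P/∂y) dx ∧ dy.
  ∂Q/∂x = 2*y
  ∂P/∂y = 0
  integrand = ∂Q/∂x - ∂P/∂y = 2*y.
Integrating over R: integral_0^1 integral_0^{1-x} (2*y) dy dx = 1/3.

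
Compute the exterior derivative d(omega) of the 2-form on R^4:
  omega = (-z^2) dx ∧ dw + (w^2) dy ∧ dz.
d(omega) = (2*z) dx ∧ dz ∧ dw + (2*w) dy ∧ dz ∧ dw

For a 2-form omega = sum_{i<j} g_{ij} dx_i ∧ dx_j, the exterior derivative is
  d(omega) = sum_{i<j} d(g_{ij}) ∧ dx_i ∧ dx_j = sum_{i<j, k} (∂g_{ij}/∂x_k) dx_k ∧ dx_i ∧ dx_j.
Expand each term, using dx_k ∧ dx_i ∧ dx_j = sgn(permutation) dx_{(a)} ∧ dx_{(b)} ∧ dx_{(c)} with (a < b < c) sorted:
  d(-z^2) includes (∂/∂z)(-z^2) dz = (-2*z) dz, which multiplied by dx ∧ dw gives (2*z) dx ∧ dz ∧ dw
  d(w^2) includes (∂/∂w)(w^2) dw = (2*w) dw, which multiplied by dy ∧ dz gives (2*w) dy ∧ dz ∧ dw
Collecting like 3-forms: d(omega) = (2*z) dx ∧ dz ∧ dw + (2*w) dy ∧ dz ∧ dw.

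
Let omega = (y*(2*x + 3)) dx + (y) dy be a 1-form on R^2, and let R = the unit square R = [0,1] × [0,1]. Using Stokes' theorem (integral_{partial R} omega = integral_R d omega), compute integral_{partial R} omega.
integral_(partial R) omega = -4

Stokes: integral_partial_R omega = integral_R d omega with d omega = (∂Q/∂x - ∂P/∂y) dx ∧ dy.
  ∂Q/∂x = 0
  ∂P/∂y = 2*x + 3
  integrand = ∂Q/∂x - ∂P/∂y = -2*x - 3.
Integrating over R: integral_0^1 integral_0^1 (-2*x - 3) dx dy = -4.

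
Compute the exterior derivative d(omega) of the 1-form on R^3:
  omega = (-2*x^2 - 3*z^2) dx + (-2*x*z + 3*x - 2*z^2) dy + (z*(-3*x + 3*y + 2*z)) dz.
d(omega) = (3 - 2*z) dx ∧ dy + (3*z) dx ∧ dz + (2*x + 7*z) dy ∧ dz

For a 1-form omega = sum_i f_i dx_i, the exterior derivative is
  d(omega) = sum_{i < j} (∂f_j/∂x_i - ∂f_i/∂x_j) dx_i ∧ dx_j.
  coefficient of dx ∧ dy: ∂f_2/∂x - ∂f_1/∂y = ∂(-2*x*z + 3*x - 2*z^2)/∂x - ∂(-2*x^2 - 3*z^2)/∂y = 3 - 2*z
  coefficient of dx ∧ dz: ∂f_3/∂x - ∂f_1/∂z = ∂(z*(-3*x + 3*y + 2*z))/∂x - ∂(-2*x^2 - 3*z^2)/∂z = 3*z
  coefficient of dy ∧ dz: ∂f_3/∂y - ∂f_2/∂z = ∂(z*(-3*x + 3*y + 2*z))/∂y - ∂(-2*x*z + 3*x - 2*z^2)/∂z = 2*x + 7*z
Assembling: d(omega) = (3 - 2*z) dx ∧ dy + (3*z) dx ∧ dz + (2*x + 7*z) dy ∧ dz.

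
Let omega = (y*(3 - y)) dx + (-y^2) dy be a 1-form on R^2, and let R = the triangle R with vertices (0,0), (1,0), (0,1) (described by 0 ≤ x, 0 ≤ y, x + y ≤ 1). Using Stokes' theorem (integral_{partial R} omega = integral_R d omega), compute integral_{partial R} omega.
integral_(partial R) omega = -7/6

Stokes: integral_partial_R omega = integral_R d omega with d omega = (∂Q/∂x - ∂P/∂y) dx ∧ dy.
  ∂Q/∂x = 0
  ∂P/∂y = 3 - 2*y
  integrand = ∂Q/∂x - ∂P/∂y = 2*y - 3.
Integrating over R: integral_0^1 integral_0^{1-x} (2*y - 3) dy dx = -7/6.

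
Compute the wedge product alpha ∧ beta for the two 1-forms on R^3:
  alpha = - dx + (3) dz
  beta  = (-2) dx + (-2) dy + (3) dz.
alpha ∧ beta = (2) dx ∧ dy + (3) dx ∧ dz + (6) dy ∧ dz

Distribute the wedge, using dx_i ∧ dx_j = -dx_j ∧ dx_i and dx_i ∧ dx_i = 0. For each pair (i, j) with i < j, the coefficient of dx_i ∧ dx_j in alpha ∧ beta is (alpha_i * beta_j - alpha_j * beta_i). Collecting: alpha ∧ beta = (2) dx ∧ dy + (3) dx ∧ dz + (6) dy ∧ dz.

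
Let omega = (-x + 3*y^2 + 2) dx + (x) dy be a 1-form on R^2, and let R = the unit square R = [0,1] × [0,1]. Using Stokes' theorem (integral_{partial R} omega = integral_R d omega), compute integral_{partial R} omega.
integral_(partial R) omega = -2

Stokes: integral_partial_R omega = integral_R d omega with d omega = (∂Q/∂x - ∂P/∂y) dx ∧ dy.
  ∂Q/∂x = 1
  ∂P/∂y = 6*y
  integrand = ∂Q/∂x - ∂P/∂y = 1 - 6*y.
Integrating over R: integral_0^1 integral_0^1 (1 - 6*y) dx dy = -2.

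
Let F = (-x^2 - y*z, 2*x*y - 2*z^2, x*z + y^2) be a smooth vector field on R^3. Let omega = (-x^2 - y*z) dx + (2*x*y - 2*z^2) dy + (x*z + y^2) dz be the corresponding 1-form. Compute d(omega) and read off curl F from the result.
d(omega) = (2*y + 4*z) dy ∧ dz + (-y - z) dz ∧ dx + (2*y + z) dx ∧ dy; curl F = (2*y + 4*z, -y - z, 2*y + z)

d omega = sum_{i<j} (∂f_j/∂x_i - ∂f_i/∂x_j) dx_i ∧ dx_j. Under the identification (dy ∧ dz, dz ∧ dx, dx ∧ dy) ↔ (e_x, e_y, e_z), the coefficients are exactly the components of curl F. Compute:
  ∂R/∂y - ∂Q/∂z = (2*y) - (-4*z) = 2*y + 4*z
  ∂P/∂z - ∂R/∂x = (-y) - (z) = -y - z
  ∂Q/∂x - ∂P/∂y = (2*y) - (-z) = 2*y + z.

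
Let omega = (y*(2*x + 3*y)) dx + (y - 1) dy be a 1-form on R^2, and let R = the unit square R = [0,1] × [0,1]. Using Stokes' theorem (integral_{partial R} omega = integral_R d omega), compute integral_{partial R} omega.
integral_(partial R) omega = -4

Stokes: integral_partial_R omega = integral_R d omega with d omega = (∂Q/∂x - ∂P/∂y) dx ∧ dy.
  ∂Q/∂x = 0
  ∂P/∂y = 2*x + 6*y
  integrand = ∂Q/∂x - ∂P/∂y = -2*x - 6*y.
Integrating over R: integral_0^1 integral_0^1 (-2*x - 6*y) dx dy = -4.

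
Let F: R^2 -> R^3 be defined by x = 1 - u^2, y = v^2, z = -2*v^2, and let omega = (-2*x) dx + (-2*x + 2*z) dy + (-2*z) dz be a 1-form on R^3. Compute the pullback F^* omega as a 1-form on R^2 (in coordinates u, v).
F^* omega = (4*u*(1 - u^2)) du + (4*v*(u^2 - 6*v^2 - 1)) dv

Using F^*(f dg) = (f ∘ F) d(g ∘ F), substitute each coordinate x_i by F_i(u, v) in f_i, and replace dx_i by d F_i = (∂F_i/∂u) du + (∂F_i/∂v) dv.
  For the x component: f_1(F) = 2*u^2 - 2; d F_1 = (-2*u) du + (0) dv
  For the y component: f_2(F) = 2*u^2 - 4*v^2 - 2; d F_2 = (0) du + (2*v) dv
  For the z component: f_3(F) = 4*v^2; d F_3 = (0) du + (-4*v) dv
Combining and collecting du, dv coefficients:
  coeff of du: 4*u*(1 - u^2)
  coeff of dv: 4*v*(u^2 - 6*v^2 - 1)
F^* omega = (4*u*(1 - u^2)) du + (4*v*(u^2 - 6*v^2 - 1)) dv.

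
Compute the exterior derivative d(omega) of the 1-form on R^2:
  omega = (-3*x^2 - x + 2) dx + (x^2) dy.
d(omega) = (2*x) dx ∧ dy

For a 1-form omega = sum_i f_i dx_i, the exterior derivative is
  d(omega) = sum_{i < j} (∂f_j/∂x_i - ∂f_i/∂x_j) dx_i ∧ dx_j.
  coefficient of dx ∧ dy: ∂f_2/∂x - ∂f_1/∂y = ∂(x^2)/∂x - ∂(-3*x^2 - x + 2)/∂y = 2*x
Assembling: d(omega) = (2*x) dx ∧ dy.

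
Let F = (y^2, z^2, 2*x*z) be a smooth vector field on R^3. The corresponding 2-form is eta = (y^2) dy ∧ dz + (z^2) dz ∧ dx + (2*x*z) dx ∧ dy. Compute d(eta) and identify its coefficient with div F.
d(eta) = (2*x) dx ∧ dy ∧ dz; div F = 2*x

For a 2-form in R^3 of the form above, applying d gives a 3-form with coefficient ∂P/∂x + ∂Q/∂y + ∂R/∂z:
  ∂P/∂x = 0
  ∂Q/∂y = 0
  ∂R/∂z = 2*x
Sum = 2*x, which is exactly div F.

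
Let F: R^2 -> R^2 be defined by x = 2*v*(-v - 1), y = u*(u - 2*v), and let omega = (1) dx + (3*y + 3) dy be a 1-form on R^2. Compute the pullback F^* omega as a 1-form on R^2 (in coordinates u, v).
F^* omega = (6*u^3 - 18*u^2*v + 12*u*v^2 + 6*u - 6*v) du + (-6*u^3 + 12*u^2*v - 6*u - 4*v - 2) dv

Using F^*(f dg) = (f ∘ F) d(g ∘ F), substitute each coordinate x_i by F_i(u, v) in f_i, and replace dx_i by d F_i = (∂F_i/∂u) du + (∂F_i/∂v) dv.
  For the x component: f_1(F) = 1; d F_1 = (0) du + (-4*v - 2) dv
  For the y component: f_2(F) = 3*u^2 - 6*u*v + 3; d F_2 = (2*u - 2*v) du + (-2*u) dv
Combining and collecting du, dv coefficients:
  coeff of du: 6*u^3 - 18*u^2*v + 12*u*v^2 + 6*u - 6*v
  coeff of dv: -6*u^3 + 12*u^2*v - 6*u - 4*v - 2
F^* omega = (6*u^3 - 18*u^2*v + 12*u*v^2 + 6*u - 6*v) du + (-6*u^3 + 12*u^2*v - 6*u - 4*v - 2) dv.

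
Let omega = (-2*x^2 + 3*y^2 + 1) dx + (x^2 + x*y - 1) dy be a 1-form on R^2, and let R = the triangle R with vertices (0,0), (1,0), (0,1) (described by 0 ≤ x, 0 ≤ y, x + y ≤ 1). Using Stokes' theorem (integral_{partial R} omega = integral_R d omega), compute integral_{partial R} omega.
integral_(partial R) omega = -1/2

Stokes: integral_partial_R omega = integral_R d omega with d omega = (∂Q/∂x - ∂P/∂y) dx ∧ dy.
  ∂Q/∂x = 2*x + y
  ∂P/∂y = 6*y
  integrand = ∂Q/∂x - ∂P/∂y = 2*x - 5*y.
Integrating over R: integral_0^1 integral_0^{1-x} (2*x - 5*y) dy dx = -1/2.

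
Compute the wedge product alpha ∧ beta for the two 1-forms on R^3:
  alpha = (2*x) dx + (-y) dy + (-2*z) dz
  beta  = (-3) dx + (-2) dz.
alpha ∧ beta = (-4*x - 6*z) dx ∧ dz + (-3*y) dx ∧ dy + (2*y) dy ∧ dz

Distribute the wedge, using dx_i ∧ dx_j = -dx_j ∧ dx_i and dx_i ∧ dx_i = 0. For each pair (i, j) with i < j, the coefficient of dx_i ∧ dx_j in alpha ∧ beta is (alpha_i * beta_j - alpha_j * beta_i). Collecting: alpha ∧ beta = (-4*x - 6*z) dx ∧ dz + (-3*y) dx ∧ dy + (2*y) dy ∧ dz.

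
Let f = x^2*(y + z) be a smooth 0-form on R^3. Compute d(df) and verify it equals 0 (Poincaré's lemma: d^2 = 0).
d(df) = 0

Step 1: df = sum_i (∂f/∂x_i) dx_i = (2*x*(y + z)) dx + (x^2) dy + (x^2) dz.
Step 2: Apply d again. Using the 1-form formula, the coefficient of dx ∧ dy in d(df) is ∂^2 f/∂x ∂y - ∂^2 f/∂y ∂x = (2*x) - (2*x) = 0 (equality of mixed partials for smooth f).
Similarly for dx ∧ dz and dy ∧ dz — all coefficients vanish. So d(df) = 0.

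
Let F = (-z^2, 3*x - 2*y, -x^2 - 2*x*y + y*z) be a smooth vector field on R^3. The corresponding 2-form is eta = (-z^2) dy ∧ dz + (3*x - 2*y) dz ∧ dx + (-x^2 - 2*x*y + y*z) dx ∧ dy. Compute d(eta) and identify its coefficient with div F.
d(eta) = (y - 2) dx ∧ dy ∧ dz; div F = y - 2

For a 2-form in R^3 of the form above, applying d gives a 3-form with coefficient ∂P/∂x + ∂Q/∂y + ∂R/∂z:
  ∂P/∂x = 0
  ∂Q/∂y = -2
  ∂R/∂z = y
Sum = y - 2, which is exactly div F.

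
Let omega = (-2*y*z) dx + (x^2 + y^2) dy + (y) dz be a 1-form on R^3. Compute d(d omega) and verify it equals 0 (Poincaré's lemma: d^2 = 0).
d(d omega) = 0

Step 1: d omega = sum_{i<j} (∂f_j/∂x_i - ∂f_i/∂x_j) dx_i ∧ dx_j:
  coeff of dx ∧ dy: 2*x + 2*z
  coeff of dx ∧ dz: 2*y
  coeff of dy ∧ dz: 1
Step 2: Apply d again to each 2-form coefficient. The only possible 3-form in R^3 is dx ∧ dy ∧ dz, with coefficient
  ∂(coeff of dy∧dz)/∂x - ∂(coeff of dx∧dz)/∂y + ∂(coeff of dx∧dy)/∂z
  = ∂/∂x (1) - ∂/∂y (2*y) + ∂/∂z (2*x + 2*z).
Each of these terms simplifies to sums of mixed partials that cancel in pairs. The result is 0 (by equality of mixed partials for smooth functions — Schwarz / Clairaut).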